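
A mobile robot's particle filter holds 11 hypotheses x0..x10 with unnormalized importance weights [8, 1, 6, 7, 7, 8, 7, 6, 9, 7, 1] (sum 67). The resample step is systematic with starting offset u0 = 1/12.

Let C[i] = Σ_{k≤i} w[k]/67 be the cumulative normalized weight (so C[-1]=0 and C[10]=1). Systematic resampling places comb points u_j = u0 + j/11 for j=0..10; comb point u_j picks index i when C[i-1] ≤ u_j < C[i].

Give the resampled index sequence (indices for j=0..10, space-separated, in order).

0 2 3 4 5 5 6 7 8 9 10

C = [8/67, 9/67, 15/67, 22/67, 29/67, 37/67, 44/67, 50/67, 59/67, 66/67, 1]
j=0: u_0=1/12 ∈ [0, 8/67) → index 0
j=1: u_1=23/132 ∈ [9/67, 15/67) → index 2
j=2: u_2=35/132 ∈ [15/67, 22/67) → index 3
j=3: u_3=47/132 ∈ [22/67, 29/67) → index 4
j=4: u_4=59/132 ∈ [29/67, 37/67) → index 5
j=5: u_5=71/132 ∈ [29/67, 37/67) → index 5
j=6: u_6=83/132 ∈ [37/67, 44/67) → index 6
j=7: u_7=95/132 ∈ [44/67, 50/67) → index 7
j=8: u_8=107/132 ∈ [50/67, 59/67) → index 8
j=9: u_9=119/132 ∈ [59/67, 66/67) → index 9
j=10: u_10=131/132 ∈ [66/67, 1) → index 10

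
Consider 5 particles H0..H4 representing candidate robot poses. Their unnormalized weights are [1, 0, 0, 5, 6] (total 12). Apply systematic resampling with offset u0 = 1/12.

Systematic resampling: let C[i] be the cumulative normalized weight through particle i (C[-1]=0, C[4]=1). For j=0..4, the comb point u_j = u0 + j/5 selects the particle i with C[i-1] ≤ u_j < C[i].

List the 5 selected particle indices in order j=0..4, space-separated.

3 3 3 4 4

C = [1/12, 1/12, 1/12, 1/2, 1]
j=0: u_0=1/12 ∈ [1/12, 1/2) → index 3
j=1: u_1=17/60 ∈ [1/12, 1/2) → index 3
j=2: u_2=29/60 ∈ [1/12, 1/2) → index 3
j=3: u_3=41/60 ∈ [1/2, 1) → index 4
j=4: u_4=53/60 ∈ [1/2, 1) → index 4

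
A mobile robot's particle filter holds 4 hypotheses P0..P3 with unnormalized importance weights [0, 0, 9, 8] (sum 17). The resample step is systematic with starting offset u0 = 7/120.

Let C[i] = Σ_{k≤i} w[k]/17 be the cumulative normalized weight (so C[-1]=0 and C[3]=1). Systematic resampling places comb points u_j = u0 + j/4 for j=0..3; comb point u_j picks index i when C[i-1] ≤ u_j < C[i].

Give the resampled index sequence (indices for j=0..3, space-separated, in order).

2 2 3 3

C = [0, 0, 9/17, 1]
j=0: u_0=7/120 ∈ [0, 9/17) → index 2
j=1: u_1=37/120 ∈ [0, 9/17) → index 2
j=2: u_2=67/120 ∈ [9/17, 1) → index 3
j=3: u_3=97/120 ∈ [9/17, 1) → index 3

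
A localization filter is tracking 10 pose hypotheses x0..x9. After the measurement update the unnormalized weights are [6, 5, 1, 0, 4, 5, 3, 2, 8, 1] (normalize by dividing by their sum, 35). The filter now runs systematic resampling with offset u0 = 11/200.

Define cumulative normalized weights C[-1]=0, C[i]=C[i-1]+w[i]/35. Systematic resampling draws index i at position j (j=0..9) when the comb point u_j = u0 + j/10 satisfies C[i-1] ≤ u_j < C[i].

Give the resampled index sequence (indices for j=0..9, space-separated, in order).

C = [6/35, 11/35, 12/35, 12/35, 16/35, 3/5, 24/35, 26/35, 34/35, 1]
j=0: u_0=11/200 ∈ [0, 6/35) → index 0
j=1: u_1=31/200 ∈ [0, 6/35) → index 0
j=2: u_2=51/200 ∈ [6/35, 11/35) → index 1
j=3: u_3=71/200 ∈ [12/35, 16/35) → index 4
j=4: u_4=91/200 ∈ [12/35, 16/35) → index 4
j=5: u_5=111/200 ∈ [16/35, 3/5) → index 5
j=6: u_6=131/200 ∈ [3/5, 24/35) → index 6
j=7: u_7=151/200 ∈ [26/35, 34/35) → index 8
j=8: u_8=171/200 ∈ [26/35, 34/35) → index 8
j=9: u_9=191/200 ∈ [26/35, 34/35) → index 8

0 0 1 4 4 5 6 8 8 8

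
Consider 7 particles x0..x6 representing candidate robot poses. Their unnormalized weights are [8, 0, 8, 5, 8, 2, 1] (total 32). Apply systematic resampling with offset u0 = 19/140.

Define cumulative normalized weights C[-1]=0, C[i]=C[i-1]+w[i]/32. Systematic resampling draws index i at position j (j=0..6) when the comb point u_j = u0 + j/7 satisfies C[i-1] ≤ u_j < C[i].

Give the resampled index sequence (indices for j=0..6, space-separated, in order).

0 2 2 3 4 4 6

C = [1/4, 1/4, 1/2, 21/32, 29/32, 31/32, 1]
j=0: u_0=19/140 ∈ [0, 1/4) → index 0
j=1: u_1=39/140 ∈ [1/4, 1/2) → index 2
j=2: u_2=59/140 ∈ [1/4, 1/2) → index 2
j=3: u_3=79/140 ∈ [1/2, 21/32) → index 3
j=4: u_4=99/140 ∈ [21/32, 29/32) → index 4
j=5: u_5=17/20 ∈ [21/32, 29/32) → index 4
j=6: u_6=139/140 ∈ [31/32, 1) → index 6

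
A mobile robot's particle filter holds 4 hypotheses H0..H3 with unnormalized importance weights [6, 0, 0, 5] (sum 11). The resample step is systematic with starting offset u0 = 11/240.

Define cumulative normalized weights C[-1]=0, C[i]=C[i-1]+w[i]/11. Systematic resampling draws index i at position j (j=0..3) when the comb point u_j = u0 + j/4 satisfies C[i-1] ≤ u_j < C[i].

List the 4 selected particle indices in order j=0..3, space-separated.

C = [6/11, 6/11, 6/11, 1]
j=0: u_0=11/240 ∈ [0, 6/11) → index 0
j=1: u_1=71/240 ∈ [0, 6/11) → index 0
j=2: u_2=131/240 ∈ [6/11, 1) → index 3
j=3: u_3=191/240 ∈ [6/11, 1) → index 3

0 0 3 3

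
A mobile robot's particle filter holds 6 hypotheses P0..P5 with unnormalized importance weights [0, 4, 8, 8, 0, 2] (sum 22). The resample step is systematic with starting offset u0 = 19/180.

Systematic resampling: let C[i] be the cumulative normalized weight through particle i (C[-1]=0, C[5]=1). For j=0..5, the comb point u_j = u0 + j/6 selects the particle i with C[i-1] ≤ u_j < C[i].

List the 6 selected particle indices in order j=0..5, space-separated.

C = [0, 2/11, 6/11, 10/11, 10/11, 1]
j=0: u_0=19/180 ∈ [0, 2/11) → index 1
j=1: u_1=49/180 ∈ [2/11, 6/11) → index 2
j=2: u_2=79/180 ∈ [2/11, 6/11) → index 2
j=3: u_3=109/180 ∈ [6/11, 10/11) → index 3
j=4: u_4=139/180 ∈ [6/11, 10/11) → index 3
j=5: u_5=169/180 ∈ [10/11, 1) → index 5

1 2 2 3 3 5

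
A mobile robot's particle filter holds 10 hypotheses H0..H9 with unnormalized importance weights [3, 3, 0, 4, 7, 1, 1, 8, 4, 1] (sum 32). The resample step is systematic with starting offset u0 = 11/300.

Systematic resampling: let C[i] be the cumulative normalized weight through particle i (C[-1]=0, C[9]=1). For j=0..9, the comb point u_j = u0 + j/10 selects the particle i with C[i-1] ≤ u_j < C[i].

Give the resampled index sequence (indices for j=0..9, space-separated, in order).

0 1 3 4 4 5 7 7 7 8

C = [3/32, 3/16, 3/16, 5/16, 17/32, 9/16, 19/32, 27/32, 31/32, 1]
j=0: u_0=11/300 ∈ [0, 3/32) → index 0
j=1: u_1=41/300 ∈ [3/32, 3/16) → index 1
j=2: u_2=71/300 ∈ [3/16, 5/16) → index 3
j=3: u_3=101/300 ∈ [5/16, 17/32) → index 4
j=4: u_4=131/300 ∈ [5/16, 17/32) → index 4
j=5: u_5=161/300 ∈ [17/32, 9/16) → index 5
j=6: u_6=191/300 ∈ [19/32, 27/32) → index 7
j=7: u_7=221/300 ∈ [19/32, 27/32) → index 7
j=8: u_8=251/300 ∈ [19/32, 27/32) → index 7
j=9: u_9=281/300 ∈ [27/32, 31/32) → index 8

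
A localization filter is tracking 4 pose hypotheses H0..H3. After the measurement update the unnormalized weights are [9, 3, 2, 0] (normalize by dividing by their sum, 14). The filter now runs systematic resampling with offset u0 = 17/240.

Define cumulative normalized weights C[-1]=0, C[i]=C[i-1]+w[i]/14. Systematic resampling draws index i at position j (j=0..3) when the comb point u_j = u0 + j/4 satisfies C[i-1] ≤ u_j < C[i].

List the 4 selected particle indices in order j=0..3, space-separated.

C = [9/14, 6/7, 1, 1]
j=0: u_0=17/240 ∈ [0, 9/14) → index 0
j=1: u_1=77/240 ∈ [0, 9/14) → index 0
j=2: u_2=137/240 ∈ [0, 9/14) → index 0
j=3: u_3=197/240 ∈ [9/14, 6/7) → index 1

0 0 0 1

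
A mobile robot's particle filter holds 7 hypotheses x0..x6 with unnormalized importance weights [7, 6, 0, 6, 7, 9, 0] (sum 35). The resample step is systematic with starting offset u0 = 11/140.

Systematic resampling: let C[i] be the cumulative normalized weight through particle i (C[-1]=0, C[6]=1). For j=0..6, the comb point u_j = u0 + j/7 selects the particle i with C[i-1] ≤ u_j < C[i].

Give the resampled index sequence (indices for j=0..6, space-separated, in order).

0 1 1 3 4 5 5

C = [1/5, 13/35, 13/35, 19/35, 26/35, 1, 1]
j=0: u_0=11/140 ∈ [0, 1/5) → index 0
j=1: u_1=31/140 ∈ [1/5, 13/35) → index 1
j=2: u_2=51/140 ∈ [1/5, 13/35) → index 1
j=3: u_3=71/140 ∈ [13/35, 19/35) → index 3
j=4: u_4=13/20 ∈ [19/35, 26/35) → index 4
j=5: u_5=111/140 ∈ [26/35, 1) → index 5
j=6: u_6=131/140 ∈ [26/35, 1) → index 5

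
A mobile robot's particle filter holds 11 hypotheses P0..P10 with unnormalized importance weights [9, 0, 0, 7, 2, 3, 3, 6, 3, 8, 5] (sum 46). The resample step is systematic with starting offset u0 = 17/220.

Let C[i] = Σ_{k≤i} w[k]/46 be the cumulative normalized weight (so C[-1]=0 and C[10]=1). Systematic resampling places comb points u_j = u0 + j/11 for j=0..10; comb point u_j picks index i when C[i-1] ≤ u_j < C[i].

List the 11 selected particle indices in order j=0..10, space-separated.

C = [9/46, 9/46, 9/46, 8/23, 9/23, 21/46, 12/23, 15/23, 33/46, 41/46, 1]
j=0: u_0=17/220 ∈ [0, 9/46) → index 0
j=1: u_1=37/220 ∈ [0, 9/46) → index 0
j=2: u_2=57/220 ∈ [9/46, 8/23) → index 3
j=3: u_3=7/20 ∈ [8/23, 9/23) → index 4
j=4: u_4=97/220 ∈ [9/23, 21/46) → index 5
j=5: u_5=117/220 ∈ [12/23, 15/23) → index 7
j=6: u_6=137/220 ∈ [12/23, 15/23) → index 7
j=7: u_7=157/220 ∈ [15/23, 33/46) → index 8
j=8: u_8=177/220 ∈ [33/46, 41/46) → index 9
j=9: u_9=197/220 ∈ [41/46, 1) → index 10
j=10: u_10=217/220 ∈ [41/46, 1) → index 10

0 0 3 4 5 7 7 8 9 10 10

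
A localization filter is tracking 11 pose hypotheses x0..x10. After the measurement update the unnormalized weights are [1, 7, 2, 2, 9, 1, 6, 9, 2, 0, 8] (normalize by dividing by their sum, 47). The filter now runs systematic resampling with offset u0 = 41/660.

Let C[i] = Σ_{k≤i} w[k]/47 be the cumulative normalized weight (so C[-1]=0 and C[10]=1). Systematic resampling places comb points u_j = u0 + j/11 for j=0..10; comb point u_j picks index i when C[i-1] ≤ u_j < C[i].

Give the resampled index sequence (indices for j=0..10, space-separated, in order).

1 1 3 4 4 6 7 7 8 10 10

C = [1/47, 8/47, 10/47, 12/47, 21/47, 22/47, 28/47, 37/47, 39/47, 39/47, 1]
j=0: u_0=41/660 ∈ [1/47, 8/47) → index 1
j=1: u_1=101/660 ∈ [1/47, 8/47) → index 1
j=2: u_2=161/660 ∈ [10/47, 12/47) → index 3
j=3: u_3=221/660 ∈ [12/47, 21/47) → index 4
j=4: u_4=281/660 ∈ [12/47, 21/47) → index 4
j=5: u_5=31/60 ∈ [22/47, 28/47) → index 6
j=6: u_6=401/660 ∈ [28/47, 37/47) → index 7
j=7: u_7=461/660 ∈ [28/47, 37/47) → index 7
j=8: u_8=521/660 ∈ [37/47, 39/47) → index 8
j=9: u_9=581/660 ∈ [39/47, 1) → index 10
j=10: u_10=641/660 ∈ [39/47, 1) → index 10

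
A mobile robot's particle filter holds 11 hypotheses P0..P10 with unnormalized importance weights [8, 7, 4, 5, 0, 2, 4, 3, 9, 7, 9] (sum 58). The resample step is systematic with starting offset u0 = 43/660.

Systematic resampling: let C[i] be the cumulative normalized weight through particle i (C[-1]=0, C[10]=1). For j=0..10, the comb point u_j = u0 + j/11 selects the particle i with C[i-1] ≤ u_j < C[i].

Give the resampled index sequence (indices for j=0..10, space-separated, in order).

C = [4/29, 15/58, 19/58, 12/29, 12/29, 13/29, 15/29, 33/58, 21/29, 49/58, 1]
j=0: u_0=43/660 ∈ [0, 4/29) → index 0
j=1: u_1=103/660 ∈ [4/29, 15/58) → index 1
j=2: u_2=163/660 ∈ [4/29, 15/58) → index 1
j=3: u_3=223/660 ∈ [19/58, 12/29) → index 3
j=4: u_4=283/660 ∈ [12/29, 13/29) → index 5
j=5: u_5=343/660 ∈ [15/29, 33/58) → index 7
j=6: u_6=403/660 ∈ [33/58, 21/29) → index 8
j=7: u_7=463/660 ∈ [33/58, 21/29) → index 8
j=8: u_8=523/660 ∈ [21/29, 49/58) → index 9
j=9: u_9=53/60 ∈ [49/58, 1) → index 10
j=10: u_10=643/660 ∈ [49/58, 1) → index 10

0 1 1 3 5 7 8 8 9 10 10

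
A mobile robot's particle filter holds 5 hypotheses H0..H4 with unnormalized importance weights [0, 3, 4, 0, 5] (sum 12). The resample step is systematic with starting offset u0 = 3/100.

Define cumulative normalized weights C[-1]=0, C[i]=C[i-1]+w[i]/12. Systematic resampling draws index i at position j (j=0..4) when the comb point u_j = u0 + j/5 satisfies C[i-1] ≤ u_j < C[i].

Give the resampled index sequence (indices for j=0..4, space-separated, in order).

C = [0, 1/4, 7/12, 7/12, 1]
j=0: u_0=3/100 ∈ [0, 1/4) → index 1
j=1: u_1=23/100 ∈ [0, 1/4) → index 1
j=2: u_2=43/100 ∈ [1/4, 7/12) → index 2
j=3: u_3=63/100 ∈ [7/12, 1) → index 4
j=4: u_4=83/100 ∈ [7/12, 1) → index 4

1 1 2 4 4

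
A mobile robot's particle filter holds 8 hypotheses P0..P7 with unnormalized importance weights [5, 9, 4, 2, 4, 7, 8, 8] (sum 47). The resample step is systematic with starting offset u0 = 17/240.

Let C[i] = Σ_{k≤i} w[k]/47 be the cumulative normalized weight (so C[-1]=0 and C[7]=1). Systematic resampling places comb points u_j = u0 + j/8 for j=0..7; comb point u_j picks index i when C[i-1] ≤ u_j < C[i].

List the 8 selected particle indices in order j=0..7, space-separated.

C = [5/47, 14/47, 18/47, 20/47, 24/47, 31/47, 39/47, 1]
j=0: u_0=17/240 ∈ [0, 5/47) → index 0
j=1: u_1=47/240 ∈ [5/47, 14/47) → index 1
j=2: u_2=77/240 ∈ [14/47, 18/47) → index 2
j=3: u_3=107/240 ∈ [20/47, 24/47) → index 4
j=4: u_4=137/240 ∈ [24/47, 31/47) → index 5
j=5: u_5=167/240 ∈ [31/47, 39/47) → index 6
j=6: u_6=197/240 ∈ [31/47, 39/47) → index 6
j=7: u_7=227/240 ∈ [39/47, 1) → index 7

0 1 2 4 5 6 6 7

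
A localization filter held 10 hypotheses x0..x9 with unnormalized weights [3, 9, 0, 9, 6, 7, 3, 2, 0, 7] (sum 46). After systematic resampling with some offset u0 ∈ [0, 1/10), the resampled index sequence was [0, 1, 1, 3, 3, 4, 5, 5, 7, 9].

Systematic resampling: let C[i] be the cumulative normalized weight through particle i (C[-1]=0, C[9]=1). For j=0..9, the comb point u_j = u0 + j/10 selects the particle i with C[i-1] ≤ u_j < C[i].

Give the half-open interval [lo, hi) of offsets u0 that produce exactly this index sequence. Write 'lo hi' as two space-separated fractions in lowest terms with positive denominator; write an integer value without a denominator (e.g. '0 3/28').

C = [3/46, 6/23, 6/23, 21/46, 27/46, 17/23, 37/46, 39/46, 39/46, 1]
j=0 picked index 0: u0 ∈ [0, 3/46)
j=1 picked index 1: u0 ∈ [-4/115, 37/230)
j=2 picked index 1: u0 ∈ [-31/230, 7/115)
j=3 picked index 3: u0 ∈ [-9/230, 18/115)
j=4 picked index 3: u0 ∈ [-16/115, 13/230)
j=5 picked index 4: u0 ∈ [-1/23, 2/23)
j=6 picked index 5: u0 ∈ [-3/230, 16/115)
j=7 picked index 5: u0 ∈ [-13/115, 9/230)
j=8 picked index 7: u0 ∈ [1/230, 11/230)
j=9 picked index 9: u0 ∈ [-6/115, 1/10)
intersection: [1/230, 9/230)

1/230 9/230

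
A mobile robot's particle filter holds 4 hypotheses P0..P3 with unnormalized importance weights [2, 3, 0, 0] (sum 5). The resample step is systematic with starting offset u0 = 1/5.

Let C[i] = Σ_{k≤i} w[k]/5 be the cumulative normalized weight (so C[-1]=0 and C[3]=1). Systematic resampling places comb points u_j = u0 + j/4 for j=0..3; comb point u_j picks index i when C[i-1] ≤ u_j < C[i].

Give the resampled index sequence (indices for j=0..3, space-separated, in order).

C = [2/5, 1, 1, 1]
j=0: u_0=1/5 ∈ [0, 2/5) → index 0
j=1: u_1=9/20 ∈ [2/5, 1) → index 1
j=2: u_2=7/10 ∈ [2/5, 1) → index 1
j=3: u_3=19/20 ∈ [2/5, 1) → index 1

0 1 1 1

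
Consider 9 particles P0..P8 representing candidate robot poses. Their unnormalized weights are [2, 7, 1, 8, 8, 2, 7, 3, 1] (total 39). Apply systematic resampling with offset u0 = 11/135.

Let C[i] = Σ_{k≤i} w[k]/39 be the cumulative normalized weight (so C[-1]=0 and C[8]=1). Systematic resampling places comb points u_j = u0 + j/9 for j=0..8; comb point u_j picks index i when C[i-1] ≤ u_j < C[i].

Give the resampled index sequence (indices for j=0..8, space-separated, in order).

C = [2/39, 3/13, 10/39, 6/13, 2/3, 28/39, 35/39, 38/39, 1]
j=0: u_0=11/135 ∈ [2/39, 3/13) → index 1
j=1: u_1=26/135 ∈ [2/39, 3/13) → index 1
j=2: u_2=41/135 ∈ [10/39, 6/13) → index 3
j=3: u_3=56/135 ∈ [10/39, 6/13) → index 3
j=4: u_4=71/135 ∈ [6/13, 2/3) → index 4
j=5: u_5=86/135 ∈ [6/13, 2/3) → index 4
j=6: u_6=101/135 ∈ [28/39, 35/39) → index 6
j=7: u_7=116/135 ∈ [28/39, 35/39) → index 6
j=8: u_8=131/135 ∈ [35/39, 38/39) → index 7

1 1 3 3 4 4 6 6 7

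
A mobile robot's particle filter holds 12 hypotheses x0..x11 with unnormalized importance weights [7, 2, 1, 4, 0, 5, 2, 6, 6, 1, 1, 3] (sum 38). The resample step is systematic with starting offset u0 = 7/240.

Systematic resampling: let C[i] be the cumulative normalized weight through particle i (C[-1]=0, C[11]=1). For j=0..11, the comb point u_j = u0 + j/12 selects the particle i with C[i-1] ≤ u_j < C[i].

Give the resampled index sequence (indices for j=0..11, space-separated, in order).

0 0 1 3 3 5 6 7 7 8 8 11

C = [7/38, 9/38, 5/19, 7/19, 7/19, 1/2, 21/38, 27/38, 33/38, 17/19, 35/38, 1]
j=0: u_0=7/240 ∈ [0, 7/38) → index 0
j=1: u_1=9/80 ∈ [0, 7/38) → index 0
j=2: u_2=47/240 ∈ [7/38, 9/38) → index 1
j=3: u_3=67/240 ∈ [5/19, 7/19) → index 3
j=4: u_4=29/80 ∈ [5/19, 7/19) → index 3
j=5: u_5=107/240 ∈ [7/19, 1/2) → index 5
j=6: u_6=127/240 ∈ [1/2, 21/38) → index 6
j=7: u_7=49/80 ∈ [21/38, 27/38) → index 7
j=8: u_8=167/240 ∈ [21/38, 27/38) → index 7
j=9: u_9=187/240 ∈ [27/38, 33/38) → index 8
j=10: u_10=69/80 ∈ [27/38, 33/38) → index 8
j=11: u_11=227/240 ∈ [35/38, 1) → index 11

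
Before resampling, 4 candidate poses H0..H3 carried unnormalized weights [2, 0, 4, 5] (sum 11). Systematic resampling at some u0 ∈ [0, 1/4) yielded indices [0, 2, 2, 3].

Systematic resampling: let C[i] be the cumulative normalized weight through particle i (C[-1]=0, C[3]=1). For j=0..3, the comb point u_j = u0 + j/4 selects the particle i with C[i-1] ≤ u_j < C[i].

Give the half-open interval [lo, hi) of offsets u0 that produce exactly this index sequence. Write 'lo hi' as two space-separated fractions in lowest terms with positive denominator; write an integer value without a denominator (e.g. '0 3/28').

0 1/22

C = [2/11, 2/11, 6/11, 1]
j=0 picked index 0: u0 ∈ [0, 2/11)
j=1 picked index 2: u0 ∈ [-3/44, 13/44)
j=2 picked index 2: u0 ∈ [-7/22, 1/22)
j=3 picked index 3: u0 ∈ [-9/44, 1/4)
intersection: [0, 1/22)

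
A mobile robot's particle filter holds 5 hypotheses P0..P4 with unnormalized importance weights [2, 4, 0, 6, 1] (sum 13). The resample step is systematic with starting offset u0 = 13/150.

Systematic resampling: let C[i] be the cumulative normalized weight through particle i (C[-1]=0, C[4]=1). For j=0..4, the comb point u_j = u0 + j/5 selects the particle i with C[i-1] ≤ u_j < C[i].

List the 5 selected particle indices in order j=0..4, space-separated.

C = [2/13, 6/13, 6/13, 12/13, 1]
j=0: u_0=13/150 ∈ [0, 2/13) → index 0
j=1: u_1=43/150 ∈ [2/13, 6/13) → index 1
j=2: u_2=73/150 ∈ [6/13, 12/13) → index 3
j=3: u_3=103/150 ∈ [6/13, 12/13) → index 3
j=4: u_4=133/150 ∈ [6/13, 12/13) → index 3

0 1 3 3 3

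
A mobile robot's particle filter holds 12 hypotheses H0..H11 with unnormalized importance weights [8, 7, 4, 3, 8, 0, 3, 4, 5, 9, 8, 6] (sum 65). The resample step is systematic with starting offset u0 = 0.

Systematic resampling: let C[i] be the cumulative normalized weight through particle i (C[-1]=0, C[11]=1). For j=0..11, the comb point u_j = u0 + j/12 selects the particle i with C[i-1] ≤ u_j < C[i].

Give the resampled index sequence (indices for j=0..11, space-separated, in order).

0 0 1 2 3 4 6 8 9 9 10 11

C = [8/65, 3/13, 19/65, 22/65, 6/13, 6/13, 33/65, 37/65, 42/65, 51/65, 59/65, 1]
j=0: u_0=0 ∈ [0, 8/65) → index 0
j=1: u_1=1/12 ∈ [0, 8/65) → index 0
j=2: u_2=1/6 ∈ [8/65, 3/13) → index 1
j=3: u_3=1/4 ∈ [3/13, 19/65) → index 2
j=4: u_4=1/3 ∈ [19/65, 22/65) → index 3
j=5: u_5=5/12 ∈ [22/65, 6/13) → index 4
j=6: u_6=1/2 ∈ [6/13, 33/65) → index 6
j=7: u_7=7/12 ∈ [37/65, 42/65) → index 8
j=8: u_8=2/3 ∈ [42/65, 51/65) → index 9
j=9: u_9=3/4 ∈ [42/65, 51/65) → index 9
j=10: u_10=5/6 ∈ [51/65, 59/65) → index 10
j=11: u_11=11/12 ∈ [59/65, 1) → index 11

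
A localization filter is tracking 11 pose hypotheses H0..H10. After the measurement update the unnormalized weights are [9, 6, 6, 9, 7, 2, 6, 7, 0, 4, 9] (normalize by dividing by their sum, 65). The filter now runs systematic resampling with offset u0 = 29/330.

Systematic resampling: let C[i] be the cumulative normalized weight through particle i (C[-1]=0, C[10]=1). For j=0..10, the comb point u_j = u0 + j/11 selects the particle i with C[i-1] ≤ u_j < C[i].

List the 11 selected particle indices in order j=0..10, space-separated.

C = [9/65, 3/13, 21/65, 6/13, 37/65, 3/5, 9/13, 4/5, 4/5, 56/65, 1]
j=0: u_0=29/330 ∈ [0, 9/65) → index 0
j=1: u_1=59/330 ∈ [9/65, 3/13) → index 1
j=2: u_2=89/330 ∈ [3/13, 21/65) → index 2
j=3: u_3=119/330 ∈ [21/65, 6/13) → index 3
j=4: u_4=149/330 ∈ [21/65, 6/13) → index 3
j=5: u_5=179/330 ∈ [6/13, 37/65) → index 4
j=6: u_6=19/30 ∈ [3/5, 9/13) → index 6
j=7: u_7=239/330 ∈ [9/13, 4/5) → index 7
j=8: u_8=269/330 ∈ [4/5, 56/65) → index 9
j=9: u_9=299/330 ∈ [56/65, 1) → index 10
j=10: u_10=329/330 ∈ [56/65, 1) → index 10

0 1 2 3 3 4 6 7 9 10 10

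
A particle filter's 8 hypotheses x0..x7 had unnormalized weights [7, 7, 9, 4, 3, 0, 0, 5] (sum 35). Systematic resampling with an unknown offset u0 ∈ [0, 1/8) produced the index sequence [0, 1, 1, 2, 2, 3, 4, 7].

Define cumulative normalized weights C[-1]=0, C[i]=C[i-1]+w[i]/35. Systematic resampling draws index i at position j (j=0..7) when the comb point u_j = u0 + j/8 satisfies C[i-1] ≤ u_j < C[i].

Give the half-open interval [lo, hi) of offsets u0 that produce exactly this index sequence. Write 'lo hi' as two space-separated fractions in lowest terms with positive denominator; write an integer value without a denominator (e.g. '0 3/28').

C = [1/5, 2/5, 23/35, 27/35, 6/7, 6/7, 6/7, 1]
j=0 picked index 0: u0 ∈ [0, 1/5)
j=1 picked index 1: u0 ∈ [3/40, 11/40)
j=2 picked index 1: u0 ∈ [-1/20, 3/20)
j=3 picked index 2: u0 ∈ [1/40, 79/280)
j=4 picked index 2: u0 ∈ [-1/10, 11/70)
j=5 picked index 3: u0 ∈ [9/280, 41/280)
j=6 picked index 4: u0 ∈ [3/140, 3/28)
j=7 picked index 7: u0 ∈ [-1/56, 1/8)
intersection: [3/40, 3/28)

3/40 3/28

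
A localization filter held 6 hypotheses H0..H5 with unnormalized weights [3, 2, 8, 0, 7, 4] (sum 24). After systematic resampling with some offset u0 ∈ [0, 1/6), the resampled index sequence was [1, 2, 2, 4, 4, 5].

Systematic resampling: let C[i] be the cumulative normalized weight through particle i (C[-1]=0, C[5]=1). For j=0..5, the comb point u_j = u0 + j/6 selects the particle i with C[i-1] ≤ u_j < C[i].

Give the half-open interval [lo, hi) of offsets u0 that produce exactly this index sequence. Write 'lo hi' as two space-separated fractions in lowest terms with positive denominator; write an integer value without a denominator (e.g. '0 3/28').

1/8 1/6

C = [1/8, 5/24, 13/24, 13/24, 5/6, 1]
j=0 picked index 1: u0 ∈ [1/8, 5/24)
j=1 picked index 2: u0 ∈ [1/24, 3/8)
j=2 picked index 2: u0 ∈ [-1/8, 5/24)
j=3 picked index 4: u0 ∈ [1/24, 1/3)
j=4 picked index 4: u0 ∈ [-1/8, 1/6)
j=5 picked index 5: u0 ∈ [0, 1/6)
intersection: [1/8, 1/6)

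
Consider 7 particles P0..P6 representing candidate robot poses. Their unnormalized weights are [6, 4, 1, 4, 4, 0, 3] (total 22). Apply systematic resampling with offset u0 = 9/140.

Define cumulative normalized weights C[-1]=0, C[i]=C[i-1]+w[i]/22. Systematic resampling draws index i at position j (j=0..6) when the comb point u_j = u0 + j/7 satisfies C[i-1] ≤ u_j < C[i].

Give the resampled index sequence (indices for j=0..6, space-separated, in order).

0 0 1 2 3 4 6

C = [3/11, 5/11, 1/2, 15/22, 19/22, 19/22, 1]
j=0: u_0=9/140 ∈ [0, 3/11) → index 0
j=1: u_1=29/140 ∈ [0, 3/11) → index 0
j=2: u_2=7/20 ∈ [3/11, 5/11) → index 1
j=3: u_3=69/140 ∈ [5/11, 1/2) → index 2
j=4: u_4=89/140 ∈ [1/2, 15/22) → index 3
j=5: u_5=109/140 ∈ [15/22, 19/22) → index 4
j=6: u_6=129/140 ∈ [19/22, 1) → index 6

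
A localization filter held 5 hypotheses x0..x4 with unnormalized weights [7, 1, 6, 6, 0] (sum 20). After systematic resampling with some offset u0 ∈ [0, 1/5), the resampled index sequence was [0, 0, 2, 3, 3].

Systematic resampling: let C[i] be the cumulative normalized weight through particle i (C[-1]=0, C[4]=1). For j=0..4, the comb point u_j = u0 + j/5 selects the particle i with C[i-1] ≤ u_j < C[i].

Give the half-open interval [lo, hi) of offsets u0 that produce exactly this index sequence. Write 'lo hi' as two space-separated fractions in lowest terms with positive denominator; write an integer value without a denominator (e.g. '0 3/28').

1/10 3/20

C = [7/20, 2/5, 7/10, 1, 1]
j=0 picked index 0: u0 ∈ [0, 7/20)
j=1 picked index 0: u0 ∈ [-1/5, 3/20)
j=2 picked index 2: u0 ∈ [0, 3/10)
j=3 picked index 3: u0 ∈ [1/10, 2/5)
j=4 picked index 3: u0 ∈ [-1/10, 1/5)
intersection: [1/10, 3/20)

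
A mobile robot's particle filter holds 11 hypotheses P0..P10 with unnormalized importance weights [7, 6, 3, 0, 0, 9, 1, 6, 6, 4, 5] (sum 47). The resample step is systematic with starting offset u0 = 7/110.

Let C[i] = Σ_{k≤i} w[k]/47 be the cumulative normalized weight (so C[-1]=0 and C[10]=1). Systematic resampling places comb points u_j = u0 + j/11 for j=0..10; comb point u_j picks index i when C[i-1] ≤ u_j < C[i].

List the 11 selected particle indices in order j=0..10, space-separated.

0 1 1 2 5 5 7 8 8 9 10

C = [7/47, 13/47, 16/47, 16/47, 16/47, 25/47, 26/47, 32/47, 38/47, 42/47, 1]
j=0: u_0=7/110 ∈ [0, 7/47) → index 0
j=1: u_1=17/110 ∈ [7/47, 13/47) → index 1
j=2: u_2=27/110 ∈ [7/47, 13/47) → index 1
j=3: u_3=37/110 ∈ [13/47, 16/47) → index 2
j=4: u_4=47/110 ∈ [16/47, 25/47) → index 5
j=5: u_5=57/110 ∈ [16/47, 25/47) → index 5
j=6: u_6=67/110 ∈ [26/47, 32/47) → index 7
j=7: u_7=7/10 ∈ [32/47, 38/47) → index 8
j=8: u_8=87/110 ∈ [32/47, 38/47) → index 8
j=9: u_9=97/110 ∈ [38/47, 42/47) → index 9
j=10: u_10=107/110 ∈ [42/47, 1) → index 10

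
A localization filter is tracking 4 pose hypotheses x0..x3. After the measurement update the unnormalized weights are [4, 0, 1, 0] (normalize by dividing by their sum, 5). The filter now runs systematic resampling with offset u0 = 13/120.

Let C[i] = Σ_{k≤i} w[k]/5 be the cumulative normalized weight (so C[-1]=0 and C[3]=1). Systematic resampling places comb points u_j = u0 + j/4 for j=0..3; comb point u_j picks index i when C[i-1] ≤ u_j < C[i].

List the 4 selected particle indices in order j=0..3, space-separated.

C = [4/5, 4/5, 1, 1]
j=0: u_0=13/120 ∈ [0, 4/5) → index 0
j=1: u_1=43/120 ∈ [0, 4/5) → index 0
j=2: u_2=73/120 ∈ [0, 4/5) → index 0
j=3: u_3=103/120 ∈ [4/5, 1) → index 2

0 0 0 2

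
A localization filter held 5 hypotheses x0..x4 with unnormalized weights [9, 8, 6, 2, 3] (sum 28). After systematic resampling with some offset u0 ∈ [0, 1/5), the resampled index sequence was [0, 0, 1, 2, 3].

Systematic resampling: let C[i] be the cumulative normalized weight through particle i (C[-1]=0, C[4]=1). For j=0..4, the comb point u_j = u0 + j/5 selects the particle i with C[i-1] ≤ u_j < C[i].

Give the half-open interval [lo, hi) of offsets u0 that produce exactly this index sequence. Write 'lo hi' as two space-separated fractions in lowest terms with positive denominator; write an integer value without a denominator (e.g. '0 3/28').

C = [9/28, 17/28, 23/28, 25/28, 1]
j=0 picked index 0: u0 ∈ [0, 9/28)
j=1 picked index 0: u0 ∈ [-1/5, 17/140)
j=2 picked index 1: u0 ∈ [-11/140, 29/140)
j=3 picked index 2: u0 ∈ [1/140, 31/140)
j=4 picked index 3: u0 ∈ [3/140, 13/140)
intersection: [3/140, 13/140)

3/140 13/140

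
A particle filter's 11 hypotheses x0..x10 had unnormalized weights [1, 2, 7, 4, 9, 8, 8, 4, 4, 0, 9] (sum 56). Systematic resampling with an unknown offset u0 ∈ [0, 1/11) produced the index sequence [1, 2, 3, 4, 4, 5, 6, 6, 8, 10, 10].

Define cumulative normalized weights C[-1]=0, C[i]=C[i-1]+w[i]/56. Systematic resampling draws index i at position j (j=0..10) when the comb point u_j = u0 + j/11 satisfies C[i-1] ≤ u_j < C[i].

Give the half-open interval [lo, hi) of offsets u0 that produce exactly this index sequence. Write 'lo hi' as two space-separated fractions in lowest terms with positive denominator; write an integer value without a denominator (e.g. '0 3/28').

25/616 29/616

C = [1/56, 3/56, 5/28, 1/4, 23/56, 31/56, 39/56, 43/56, 47/56, 47/56, 1]
j=0 picked index 1: u0 ∈ [1/56, 3/56)
j=1 picked index 2: u0 ∈ [-23/616, 27/308)
j=2 picked index 3: u0 ∈ [-1/308, 3/44)
j=3 picked index 4: u0 ∈ [-1/44, 85/616)
j=4 picked index 4: u0 ∈ [-5/44, 29/616)
j=5 picked index 5: u0 ∈ [-27/616, 61/616)
j=6 picked index 6: u0 ∈ [5/616, 93/616)
j=7 picked index 6: u0 ∈ [-51/616, 37/616)
j=8 picked index 8: u0 ∈ [25/616, 69/616)
j=9 picked index 10: u0 ∈ [13/616, 2/11)
j=10 picked index 10: u0 ∈ [-43/616, 1/11)
intersection: [25/616, 29/616)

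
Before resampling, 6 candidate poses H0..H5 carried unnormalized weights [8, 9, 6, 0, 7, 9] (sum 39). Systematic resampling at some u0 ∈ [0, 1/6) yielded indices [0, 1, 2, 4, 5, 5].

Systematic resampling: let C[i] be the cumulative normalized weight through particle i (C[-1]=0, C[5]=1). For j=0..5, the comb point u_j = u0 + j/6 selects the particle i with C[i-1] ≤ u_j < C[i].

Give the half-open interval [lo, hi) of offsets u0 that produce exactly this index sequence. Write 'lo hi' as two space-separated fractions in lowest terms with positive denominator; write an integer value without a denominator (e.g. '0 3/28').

4/39 1/6

C = [8/39, 17/39, 23/39, 23/39, 10/13, 1]
j=0 picked index 0: u0 ∈ [0, 8/39)
j=1 picked index 1: u0 ∈ [1/26, 7/26)
j=2 picked index 2: u0 ∈ [4/39, 10/39)
j=3 picked index 4: u0 ∈ [7/78, 7/26)
j=4 picked index 5: u0 ∈ [4/39, 1/3)
j=5 picked index 5: u0 ∈ [-5/78, 1/6)
intersection: [4/39, 1/6)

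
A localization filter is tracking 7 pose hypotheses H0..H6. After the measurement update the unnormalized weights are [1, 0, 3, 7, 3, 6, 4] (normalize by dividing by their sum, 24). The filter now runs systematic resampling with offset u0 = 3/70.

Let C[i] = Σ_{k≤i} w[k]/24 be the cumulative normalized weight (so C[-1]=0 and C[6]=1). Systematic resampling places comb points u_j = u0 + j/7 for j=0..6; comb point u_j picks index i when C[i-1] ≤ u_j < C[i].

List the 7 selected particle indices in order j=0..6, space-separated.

C = [1/24, 1/24, 1/6, 11/24, 7/12, 5/6, 1]
j=0: u_0=3/70 ∈ [1/24, 1/6) → index 2
j=1: u_1=13/70 ∈ [1/6, 11/24) → index 3
j=2: u_2=23/70 ∈ [1/6, 11/24) → index 3
j=3: u_3=33/70 ∈ [11/24, 7/12) → index 4
j=4: u_4=43/70 ∈ [7/12, 5/6) → index 5
j=5: u_5=53/70 ∈ [7/12, 5/6) → index 5
j=6: u_6=9/10 ∈ [5/6, 1) → index 6

2 3 3 4 5 5 6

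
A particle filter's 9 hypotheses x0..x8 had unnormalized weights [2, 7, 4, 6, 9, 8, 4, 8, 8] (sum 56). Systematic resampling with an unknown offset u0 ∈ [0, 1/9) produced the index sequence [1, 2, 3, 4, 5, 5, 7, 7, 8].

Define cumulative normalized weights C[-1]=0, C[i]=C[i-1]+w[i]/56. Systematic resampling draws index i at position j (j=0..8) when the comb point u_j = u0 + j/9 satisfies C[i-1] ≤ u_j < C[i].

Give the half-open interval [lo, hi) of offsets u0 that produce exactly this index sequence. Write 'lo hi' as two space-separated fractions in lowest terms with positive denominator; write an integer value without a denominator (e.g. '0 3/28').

C = [1/28, 9/56, 13/56, 19/56, 1/2, 9/14, 5/7, 6/7, 1]
j=0 picked index 1: u0 ∈ [1/28, 9/56)
j=1 picked index 2: u0 ∈ [25/504, 61/504)
j=2 picked index 3: u0 ∈ [5/504, 59/504)
j=3 picked index 4: u0 ∈ [1/168, 1/6)
j=4 picked index 5: u0 ∈ [1/18, 25/126)
j=5 picked index 5: u0 ∈ [-1/18, 11/126)
j=6 picked index 7: u0 ∈ [1/21, 4/21)
j=7 picked index 7: u0 ∈ [-4/63, 5/63)
j=8 picked index 8: u0 ∈ [-2/63, 1/9)
intersection: [1/18, 5/63)

1/18 5/63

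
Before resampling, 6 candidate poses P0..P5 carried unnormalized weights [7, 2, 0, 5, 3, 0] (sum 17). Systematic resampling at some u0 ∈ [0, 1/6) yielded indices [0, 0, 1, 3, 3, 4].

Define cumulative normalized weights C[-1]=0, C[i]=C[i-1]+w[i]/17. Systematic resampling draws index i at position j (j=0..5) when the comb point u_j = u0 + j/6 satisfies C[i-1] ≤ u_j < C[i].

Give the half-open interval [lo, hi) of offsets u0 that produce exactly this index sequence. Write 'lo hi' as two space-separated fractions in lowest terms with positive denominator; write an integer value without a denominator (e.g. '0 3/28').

4/51 8/51

C = [7/17, 9/17, 9/17, 14/17, 1, 1]
j=0 picked index 0: u0 ∈ [0, 7/17)
j=1 picked index 0: u0 ∈ [-1/6, 25/102)
j=2 picked index 1: u0 ∈ [4/51, 10/51)
j=3 picked index 3: u0 ∈ [1/34, 11/34)
j=4 picked index 3: u0 ∈ [-7/51, 8/51)
j=5 picked index 4: u0 ∈ [-1/102, 1/6)
intersection: [4/51, 8/51)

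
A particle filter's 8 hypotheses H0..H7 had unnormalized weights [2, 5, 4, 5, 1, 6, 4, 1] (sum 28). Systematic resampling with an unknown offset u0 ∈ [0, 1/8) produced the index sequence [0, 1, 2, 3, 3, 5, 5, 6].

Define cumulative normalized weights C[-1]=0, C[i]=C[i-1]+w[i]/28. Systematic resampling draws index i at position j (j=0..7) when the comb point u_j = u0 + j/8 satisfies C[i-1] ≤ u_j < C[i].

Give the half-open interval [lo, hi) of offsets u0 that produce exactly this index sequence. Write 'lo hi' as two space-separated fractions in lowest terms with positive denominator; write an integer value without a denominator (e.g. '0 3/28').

C = [1/14, 1/4, 11/28, 4/7, 17/28, 23/28, 27/28, 1]
j=0 picked index 0: u0 ∈ [0, 1/14)
j=1 picked index 1: u0 ∈ [-3/56, 1/8)
j=2 picked index 2: u0 ∈ [0, 1/7)
j=3 picked index 3: u0 ∈ [1/56, 11/56)
j=4 picked index 3: u0 ∈ [-3/28, 1/14)
j=5 picked index 5: u0 ∈ [-1/56, 11/56)
j=6 picked index 5: u0 ∈ [-1/7, 1/14)
j=7 picked index 6: u0 ∈ [-3/56, 5/56)
intersection: [1/56, 1/14)

1/56 1/14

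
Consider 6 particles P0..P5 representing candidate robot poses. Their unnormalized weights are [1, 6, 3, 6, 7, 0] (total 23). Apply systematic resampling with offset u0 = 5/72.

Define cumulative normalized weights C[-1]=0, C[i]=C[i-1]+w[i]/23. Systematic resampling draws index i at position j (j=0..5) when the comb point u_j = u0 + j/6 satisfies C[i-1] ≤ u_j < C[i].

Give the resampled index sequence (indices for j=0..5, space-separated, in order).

1 1 2 3 4 4

C = [1/23, 7/23, 10/23, 16/23, 1, 1]
j=0: u_0=5/72 ∈ [1/23, 7/23) → index 1
j=1: u_1=17/72 ∈ [1/23, 7/23) → index 1
j=2: u_2=29/72 ∈ [7/23, 10/23) → index 2
j=3: u_3=41/72 ∈ [10/23, 16/23) → index 3
j=4: u_4=53/72 ∈ [16/23, 1) → index 4
j=5: u_5=65/72 ∈ [16/23, 1) → index 4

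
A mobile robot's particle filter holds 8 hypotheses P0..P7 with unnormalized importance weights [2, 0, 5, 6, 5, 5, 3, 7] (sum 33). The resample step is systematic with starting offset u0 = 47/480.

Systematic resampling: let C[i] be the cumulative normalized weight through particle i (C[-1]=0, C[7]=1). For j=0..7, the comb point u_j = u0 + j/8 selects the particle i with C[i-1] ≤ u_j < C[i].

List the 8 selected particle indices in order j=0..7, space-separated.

C = [2/33, 2/33, 7/33, 13/33, 6/11, 23/33, 26/33, 1]
j=0: u_0=47/480 ∈ [2/33, 7/33) → index 2
j=1: u_1=107/480 ∈ [7/33, 13/33) → index 3
j=2: u_2=167/480 ∈ [7/33, 13/33) → index 3
j=3: u_3=227/480 ∈ [13/33, 6/11) → index 4
j=4: u_4=287/480 ∈ [6/11, 23/33) → index 5
j=5: u_5=347/480 ∈ [23/33, 26/33) → index 6
j=6: u_6=407/480 ∈ [26/33, 1) → index 7
j=7: u_7=467/480 ∈ [26/33, 1) → index 7

2 3 3 4 5 6 7 7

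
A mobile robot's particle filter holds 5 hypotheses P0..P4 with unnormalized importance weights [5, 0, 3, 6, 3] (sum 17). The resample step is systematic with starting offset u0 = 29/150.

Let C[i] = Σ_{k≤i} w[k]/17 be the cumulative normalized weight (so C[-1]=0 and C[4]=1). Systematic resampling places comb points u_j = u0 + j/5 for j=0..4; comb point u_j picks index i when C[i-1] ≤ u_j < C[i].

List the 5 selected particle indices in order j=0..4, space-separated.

C = [5/17, 5/17, 8/17, 14/17, 1]
j=0: u_0=29/150 ∈ [0, 5/17) → index 0
j=1: u_1=59/150 ∈ [5/17, 8/17) → index 2
j=2: u_2=89/150 ∈ [8/17, 14/17) → index 3
j=3: u_3=119/150 ∈ [8/17, 14/17) → index 3
j=4: u_4=149/150 ∈ [14/17, 1) → index 4

0 2 3 3 4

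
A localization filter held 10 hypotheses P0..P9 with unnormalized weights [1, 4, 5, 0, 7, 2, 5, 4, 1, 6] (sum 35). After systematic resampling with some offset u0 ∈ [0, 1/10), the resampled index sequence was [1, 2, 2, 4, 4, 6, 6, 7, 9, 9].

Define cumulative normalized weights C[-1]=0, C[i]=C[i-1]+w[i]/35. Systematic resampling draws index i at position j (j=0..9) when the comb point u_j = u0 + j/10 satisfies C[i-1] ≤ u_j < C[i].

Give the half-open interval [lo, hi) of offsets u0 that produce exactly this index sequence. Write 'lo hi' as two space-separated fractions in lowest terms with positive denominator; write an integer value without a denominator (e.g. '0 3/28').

3/70 3/35

C = [1/35, 1/7, 2/7, 2/7, 17/35, 19/35, 24/35, 4/5, 29/35, 1]
j=0 picked index 1: u0 ∈ [1/35, 1/7)
j=1 picked index 2: u0 ∈ [3/70, 13/70)
j=2 picked index 2: u0 ∈ [-2/35, 3/35)
j=3 picked index 4: u0 ∈ [-1/70, 13/70)
j=4 picked index 4: u0 ∈ [-4/35, 3/35)
j=5 picked index 6: u0 ∈ [3/70, 13/70)
j=6 picked index 6: u0 ∈ [-2/35, 3/35)
j=7 picked index 7: u0 ∈ [-1/70, 1/10)
j=8 picked index 9: u0 ∈ [1/35, 1/5)
j=9 picked index 9: u0 ∈ [-1/14, 1/10)
intersection: [3/70, 3/35)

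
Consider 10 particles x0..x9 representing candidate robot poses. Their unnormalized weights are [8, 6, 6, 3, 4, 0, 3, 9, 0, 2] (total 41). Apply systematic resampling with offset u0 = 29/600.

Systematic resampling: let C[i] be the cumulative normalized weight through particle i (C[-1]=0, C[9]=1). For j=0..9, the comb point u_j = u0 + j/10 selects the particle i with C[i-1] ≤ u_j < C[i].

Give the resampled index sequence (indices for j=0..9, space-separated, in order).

C = [8/41, 14/41, 20/41, 23/41, 27/41, 27/41, 30/41, 39/41, 39/41, 1]
j=0: u_0=29/600 ∈ [0, 8/41) → index 0
j=1: u_1=89/600 ∈ [0, 8/41) → index 0
j=2: u_2=149/600 ∈ [8/41, 14/41) → index 1
j=3: u_3=209/600 ∈ [14/41, 20/41) → index 2
j=4: u_4=269/600 ∈ [14/41, 20/41) → index 2
j=5: u_5=329/600 ∈ [20/41, 23/41) → index 3
j=6: u_6=389/600 ∈ [23/41, 27/41) → index 4
j=7: u_7=449/600 ∈ [30/41, 39/41) → index 7
j=8: u_8=509/600 ∈ [30/41, 39/41) → index 7
j=9: u_9=569/600 ∈ [30/41, 39/41) → index 7

0 0 1 2 2 3 4 7 7 7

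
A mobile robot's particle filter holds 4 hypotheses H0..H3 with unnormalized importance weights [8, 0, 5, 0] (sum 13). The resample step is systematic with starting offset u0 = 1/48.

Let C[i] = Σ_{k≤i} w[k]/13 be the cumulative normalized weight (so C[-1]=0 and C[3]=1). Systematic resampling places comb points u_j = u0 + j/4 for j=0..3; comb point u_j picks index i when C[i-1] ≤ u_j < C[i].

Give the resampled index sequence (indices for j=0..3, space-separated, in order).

C = [8/13, 8/13, 1, 1]
j=0: u_0=1/48 ∈ [0, 8/13) → index 0
j=1: u_1=13/48 ∈ [0, 8/13) → index 0
j=2: u_2=25/48 ∈ [0, 8/13) → index 0
j=3: u_3=37/48 ∈ [8/13, 1) → index 2

0 0 0 2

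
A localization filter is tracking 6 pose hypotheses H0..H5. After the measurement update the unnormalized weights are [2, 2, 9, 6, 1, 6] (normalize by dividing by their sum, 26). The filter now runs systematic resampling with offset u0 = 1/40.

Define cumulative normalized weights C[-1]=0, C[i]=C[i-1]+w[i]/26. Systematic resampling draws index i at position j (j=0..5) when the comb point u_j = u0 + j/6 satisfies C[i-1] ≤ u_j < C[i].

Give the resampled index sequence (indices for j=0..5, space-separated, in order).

0 2 2 3 3 5

C = [1/13, 2/13, 1/2, 19/26, 10/13, 1]
j=0: u_0=1/40 ∈ [0, 1/13) → index 0
j=1: u_1=23/120 ∈ [2/13, 1/2) → index 2
j=2: u_2=43/120 ∈ [2/13, 1/2) → index 2
j=3: u_3=21/40 ∈ [1/2, 19/26) → index 3
j=4: u_4=83/120 ∈ [1/2, 19/26) → index 3
j=5: u_5=103/120 ∈ [10/13, 1) → index 5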